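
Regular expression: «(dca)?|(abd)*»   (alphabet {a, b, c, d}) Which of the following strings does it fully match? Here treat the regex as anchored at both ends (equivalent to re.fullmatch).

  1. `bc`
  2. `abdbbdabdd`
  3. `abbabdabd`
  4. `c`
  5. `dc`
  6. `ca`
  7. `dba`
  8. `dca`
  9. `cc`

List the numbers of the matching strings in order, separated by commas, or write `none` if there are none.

1 → no match
2 → no match
3 → no match
4 → no match
5 → no match
6 → no match
7 → no match
8 → match
9 → no match

8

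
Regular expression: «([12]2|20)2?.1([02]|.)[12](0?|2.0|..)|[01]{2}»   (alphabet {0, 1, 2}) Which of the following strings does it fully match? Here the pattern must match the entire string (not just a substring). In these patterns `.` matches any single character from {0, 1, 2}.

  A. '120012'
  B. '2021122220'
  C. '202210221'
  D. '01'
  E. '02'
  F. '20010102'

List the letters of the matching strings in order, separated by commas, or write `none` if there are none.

B, C, D, F

A → no match
B → match
C → match
D → match
E → no match
F → match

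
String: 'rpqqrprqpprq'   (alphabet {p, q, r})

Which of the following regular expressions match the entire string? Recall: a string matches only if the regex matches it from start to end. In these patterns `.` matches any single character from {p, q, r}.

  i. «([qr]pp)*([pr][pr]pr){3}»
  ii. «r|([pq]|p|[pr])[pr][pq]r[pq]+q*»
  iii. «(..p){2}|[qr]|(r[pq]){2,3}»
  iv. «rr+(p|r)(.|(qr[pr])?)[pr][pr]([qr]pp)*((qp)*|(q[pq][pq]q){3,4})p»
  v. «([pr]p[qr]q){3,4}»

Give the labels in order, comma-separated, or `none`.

i → no match — must end with 'pr'
ii → no match
iii → no match
iv → no match — must start with 'rr'
v → match

v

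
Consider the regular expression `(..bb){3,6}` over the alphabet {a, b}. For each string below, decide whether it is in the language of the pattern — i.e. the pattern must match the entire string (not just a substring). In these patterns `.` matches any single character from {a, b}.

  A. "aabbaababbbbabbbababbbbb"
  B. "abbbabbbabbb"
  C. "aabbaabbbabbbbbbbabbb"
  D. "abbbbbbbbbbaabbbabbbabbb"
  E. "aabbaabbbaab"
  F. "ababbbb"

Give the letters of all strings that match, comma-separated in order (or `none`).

B

A → no match
B → match
C → no match
D → no match
E → no match — must end with "bb"
F → no match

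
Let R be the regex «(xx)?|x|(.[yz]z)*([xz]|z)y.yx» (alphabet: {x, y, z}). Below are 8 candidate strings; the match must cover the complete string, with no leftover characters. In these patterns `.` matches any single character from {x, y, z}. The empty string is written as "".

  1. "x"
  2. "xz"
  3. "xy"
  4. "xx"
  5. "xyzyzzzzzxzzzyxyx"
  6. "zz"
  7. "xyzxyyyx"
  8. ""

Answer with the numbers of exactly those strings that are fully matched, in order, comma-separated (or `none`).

1, 4, 5, 7, 8

1 → match
2 → no match
3 → no match
4 → match
5 → match
6 → no match
7 → match
8 → match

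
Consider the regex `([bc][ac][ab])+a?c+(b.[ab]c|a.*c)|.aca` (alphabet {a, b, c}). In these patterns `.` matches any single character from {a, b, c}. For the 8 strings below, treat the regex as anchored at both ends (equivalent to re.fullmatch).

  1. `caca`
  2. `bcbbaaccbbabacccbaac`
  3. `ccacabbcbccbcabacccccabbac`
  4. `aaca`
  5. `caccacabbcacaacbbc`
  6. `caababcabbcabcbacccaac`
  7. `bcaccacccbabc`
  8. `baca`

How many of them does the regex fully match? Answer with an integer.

7

1 → match
2 → match
3 → match
4 → match
5 → no match
6 → match
7 → match
8 → match
Total matched: 7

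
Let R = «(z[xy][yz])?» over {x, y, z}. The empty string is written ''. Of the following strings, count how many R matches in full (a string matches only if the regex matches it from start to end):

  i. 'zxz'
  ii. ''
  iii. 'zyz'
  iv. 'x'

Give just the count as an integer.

3

i → match
ii → match
iii → match
iv → no match
Total matched: 3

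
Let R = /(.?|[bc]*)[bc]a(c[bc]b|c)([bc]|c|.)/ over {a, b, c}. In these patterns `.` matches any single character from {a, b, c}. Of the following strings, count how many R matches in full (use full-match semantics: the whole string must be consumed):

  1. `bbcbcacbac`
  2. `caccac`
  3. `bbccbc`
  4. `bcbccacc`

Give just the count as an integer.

1 → no match
2 → no match
3 → no match
4 → match
Total matched: 1

1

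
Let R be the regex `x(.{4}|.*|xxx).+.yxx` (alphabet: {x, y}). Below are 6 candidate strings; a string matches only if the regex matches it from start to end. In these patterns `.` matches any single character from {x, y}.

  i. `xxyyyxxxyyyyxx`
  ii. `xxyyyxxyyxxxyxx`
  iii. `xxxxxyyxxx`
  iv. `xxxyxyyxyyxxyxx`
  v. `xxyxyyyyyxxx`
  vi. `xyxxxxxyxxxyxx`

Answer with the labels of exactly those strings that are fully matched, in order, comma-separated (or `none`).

i → match
ii → match
iii. `xxxxxyyxxx` → no match — must end with `yxx`
iv → match
v. `xxyxyyyyyxxx` → no match — must end with `yxx`
vi → match

i, ii, iv, vi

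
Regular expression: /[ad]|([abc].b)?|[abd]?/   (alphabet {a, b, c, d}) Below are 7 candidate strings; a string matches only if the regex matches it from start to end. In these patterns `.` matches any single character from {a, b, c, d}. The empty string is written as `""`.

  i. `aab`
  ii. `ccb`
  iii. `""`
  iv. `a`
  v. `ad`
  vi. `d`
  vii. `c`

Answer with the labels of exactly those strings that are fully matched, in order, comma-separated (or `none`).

i, ii, iii, iv, vi

i → match
ii → match
iii → match
iv → match
v → no match
vi → match
vii → no match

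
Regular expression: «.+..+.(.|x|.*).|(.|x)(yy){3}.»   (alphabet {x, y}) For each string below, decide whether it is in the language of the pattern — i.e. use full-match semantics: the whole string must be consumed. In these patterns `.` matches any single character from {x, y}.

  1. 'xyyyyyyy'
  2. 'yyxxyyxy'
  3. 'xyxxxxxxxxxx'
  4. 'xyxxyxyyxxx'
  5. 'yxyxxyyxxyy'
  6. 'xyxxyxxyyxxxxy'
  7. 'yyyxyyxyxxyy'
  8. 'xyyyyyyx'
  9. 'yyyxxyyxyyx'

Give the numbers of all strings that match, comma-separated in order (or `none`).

1, 2, 3, 4, 5, 6, 7, 8, 9

1. 'xyyyyyyy' → match
2. 'yyxxyyxy' → match
3. 'xyxxxxxxxxxx' → match
4. 'xyxxyxyyxxx' → match
5. 'yxyxxyyxxyy' → match
6 → match
7. 'yyyxyyxyxxyy' → match
8. 'xyyyyyyx' → match
9. 'yyyxxyyxyyx' → match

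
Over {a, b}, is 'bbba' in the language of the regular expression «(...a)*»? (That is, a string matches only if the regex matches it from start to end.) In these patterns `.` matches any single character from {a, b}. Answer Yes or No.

Yes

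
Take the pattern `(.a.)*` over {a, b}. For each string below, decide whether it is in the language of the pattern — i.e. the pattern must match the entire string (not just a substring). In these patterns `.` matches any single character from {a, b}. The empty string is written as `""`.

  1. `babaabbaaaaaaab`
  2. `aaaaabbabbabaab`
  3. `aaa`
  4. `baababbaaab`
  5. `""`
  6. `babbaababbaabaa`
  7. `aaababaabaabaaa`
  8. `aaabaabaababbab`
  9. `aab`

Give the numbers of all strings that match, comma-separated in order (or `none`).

1, 2, 3, 5, 6, 7, 8, 9

1 → match
2 → match
3 → match
4 → no match
5 → match
6 → match
7 → match
8 → match
9 → match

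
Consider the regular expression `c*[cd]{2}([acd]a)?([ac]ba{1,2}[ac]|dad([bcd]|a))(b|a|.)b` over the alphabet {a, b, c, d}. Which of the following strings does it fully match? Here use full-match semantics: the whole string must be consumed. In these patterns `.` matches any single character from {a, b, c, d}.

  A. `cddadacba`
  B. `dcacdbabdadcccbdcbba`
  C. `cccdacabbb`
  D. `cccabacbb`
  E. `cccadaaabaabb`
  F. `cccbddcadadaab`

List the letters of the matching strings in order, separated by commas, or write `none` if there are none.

D

A. `cddadacba` → no match — must end with `b`
B → no match — must end with `b`
C. `cccdacabbb` → no match
D. `cccabacbb` → match
E → no match
F → no match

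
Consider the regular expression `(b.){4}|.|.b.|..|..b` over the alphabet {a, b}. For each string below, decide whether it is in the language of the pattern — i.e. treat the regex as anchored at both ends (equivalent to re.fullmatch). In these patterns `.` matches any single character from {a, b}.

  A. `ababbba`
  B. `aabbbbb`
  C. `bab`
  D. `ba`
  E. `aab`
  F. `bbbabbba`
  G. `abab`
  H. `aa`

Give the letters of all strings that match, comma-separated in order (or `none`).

A → no match
B → no match
C → match
D → match
E → match
F → match
G → no match
H → match

C, D, E, F, H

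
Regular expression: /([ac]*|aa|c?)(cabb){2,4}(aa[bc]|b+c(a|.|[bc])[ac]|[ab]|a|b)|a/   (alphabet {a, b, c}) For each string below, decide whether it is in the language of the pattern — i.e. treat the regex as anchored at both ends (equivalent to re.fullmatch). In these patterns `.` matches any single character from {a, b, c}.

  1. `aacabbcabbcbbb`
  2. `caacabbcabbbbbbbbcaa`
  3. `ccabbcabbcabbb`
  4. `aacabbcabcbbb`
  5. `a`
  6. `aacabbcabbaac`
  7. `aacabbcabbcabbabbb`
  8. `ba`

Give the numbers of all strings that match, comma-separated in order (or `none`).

2, 3, 5, 6

1 → no match
2 → match
3 → match
4 → no match
5 → match
6 → match
7 → no match
8 → no match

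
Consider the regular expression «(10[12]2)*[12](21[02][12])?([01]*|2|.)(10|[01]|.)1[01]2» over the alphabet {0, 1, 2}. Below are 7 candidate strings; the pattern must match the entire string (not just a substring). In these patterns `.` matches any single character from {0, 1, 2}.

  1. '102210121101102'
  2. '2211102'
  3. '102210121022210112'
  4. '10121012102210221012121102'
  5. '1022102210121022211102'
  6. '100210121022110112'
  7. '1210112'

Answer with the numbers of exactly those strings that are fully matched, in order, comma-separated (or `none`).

1 → match
2. '2211102' → no match
3 → match
4 → match
5 → match
6 → no match
7. '1210112' → match

1, 3, 4, 5, 7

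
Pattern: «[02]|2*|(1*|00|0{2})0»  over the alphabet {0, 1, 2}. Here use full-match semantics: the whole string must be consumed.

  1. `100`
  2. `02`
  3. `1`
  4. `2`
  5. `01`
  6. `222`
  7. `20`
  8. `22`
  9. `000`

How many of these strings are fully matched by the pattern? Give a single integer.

1. `100` → no match
2. `02` → no match
3. `1` → no match
4. `2` → match
5. `01` → no match
6. `222` → match
7. `20` → no match
8. `22` → match
9. `000` → match
Total matched: 4

4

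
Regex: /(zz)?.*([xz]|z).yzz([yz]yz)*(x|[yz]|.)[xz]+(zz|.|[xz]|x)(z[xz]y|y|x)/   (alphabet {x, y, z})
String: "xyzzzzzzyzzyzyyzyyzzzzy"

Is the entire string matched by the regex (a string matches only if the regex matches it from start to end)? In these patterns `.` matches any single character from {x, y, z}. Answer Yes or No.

No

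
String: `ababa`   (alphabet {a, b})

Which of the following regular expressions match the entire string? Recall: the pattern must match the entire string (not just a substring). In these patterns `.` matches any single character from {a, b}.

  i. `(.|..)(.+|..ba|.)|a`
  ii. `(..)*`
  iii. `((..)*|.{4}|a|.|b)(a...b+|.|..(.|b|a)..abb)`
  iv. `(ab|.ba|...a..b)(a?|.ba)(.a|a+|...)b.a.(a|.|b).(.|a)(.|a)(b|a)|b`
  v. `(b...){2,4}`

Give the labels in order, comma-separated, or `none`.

i, iii

i → match
ii → no match
iii → match
iv → no match
v → no match — must start with `b`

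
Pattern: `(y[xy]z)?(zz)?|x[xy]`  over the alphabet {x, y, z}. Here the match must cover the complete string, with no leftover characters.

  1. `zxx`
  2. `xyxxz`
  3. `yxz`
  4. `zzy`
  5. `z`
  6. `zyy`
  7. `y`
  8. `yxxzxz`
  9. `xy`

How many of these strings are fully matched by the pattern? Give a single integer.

2

1 → no match
2 → no match
3 → match
4 → no match
5 → no match
6 → no match
7 → no match
8 → no match
9 → match
Total matched: 2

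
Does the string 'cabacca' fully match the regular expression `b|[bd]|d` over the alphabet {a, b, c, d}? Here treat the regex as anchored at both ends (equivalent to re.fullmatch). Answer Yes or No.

No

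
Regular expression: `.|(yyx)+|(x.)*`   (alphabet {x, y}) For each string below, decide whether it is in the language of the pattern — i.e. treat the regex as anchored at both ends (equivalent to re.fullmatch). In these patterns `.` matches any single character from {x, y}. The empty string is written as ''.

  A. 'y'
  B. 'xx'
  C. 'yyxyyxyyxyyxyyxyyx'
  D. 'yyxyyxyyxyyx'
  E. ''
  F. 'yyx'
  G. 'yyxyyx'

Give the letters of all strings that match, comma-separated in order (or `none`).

A. 'y' → match
B. 'xx' → match
C → match
D. 'yyxyyxyyxyyx' → match
E. '' → match
F. 'yyx' → match
G. 'yyxyyx' → match

A, B, C, D, E, F, G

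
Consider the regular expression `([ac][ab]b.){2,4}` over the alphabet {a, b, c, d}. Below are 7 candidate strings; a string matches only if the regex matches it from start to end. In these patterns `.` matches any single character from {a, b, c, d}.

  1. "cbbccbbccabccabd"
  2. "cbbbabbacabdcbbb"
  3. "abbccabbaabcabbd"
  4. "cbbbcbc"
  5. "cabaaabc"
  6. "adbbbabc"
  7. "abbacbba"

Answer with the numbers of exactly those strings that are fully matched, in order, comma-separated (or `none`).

1, 2, 3, 5, 7

1 → match
2 → match
3 → match
4 → no match
5 → match
6 → no match
7 → match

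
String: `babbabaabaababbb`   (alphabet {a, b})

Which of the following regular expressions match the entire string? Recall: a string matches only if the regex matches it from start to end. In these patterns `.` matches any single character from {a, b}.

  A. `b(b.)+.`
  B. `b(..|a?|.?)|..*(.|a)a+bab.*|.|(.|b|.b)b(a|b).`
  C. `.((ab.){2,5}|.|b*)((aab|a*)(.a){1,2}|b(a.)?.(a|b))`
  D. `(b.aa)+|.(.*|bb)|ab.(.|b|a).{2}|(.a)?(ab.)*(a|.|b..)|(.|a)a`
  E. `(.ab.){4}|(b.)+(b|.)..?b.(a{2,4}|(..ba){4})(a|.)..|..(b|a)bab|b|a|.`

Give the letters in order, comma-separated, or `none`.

A → no match — must start with `bb`
B → match
C → match
D → match
E → no match

B, C, D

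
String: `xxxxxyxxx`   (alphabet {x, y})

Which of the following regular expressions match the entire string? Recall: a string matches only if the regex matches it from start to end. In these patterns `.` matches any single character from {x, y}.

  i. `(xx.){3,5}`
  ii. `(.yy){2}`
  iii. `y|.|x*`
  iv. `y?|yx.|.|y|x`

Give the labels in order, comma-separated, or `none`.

i → match
ii → no match — must end with `yy`
iii → no match
iv → no match

i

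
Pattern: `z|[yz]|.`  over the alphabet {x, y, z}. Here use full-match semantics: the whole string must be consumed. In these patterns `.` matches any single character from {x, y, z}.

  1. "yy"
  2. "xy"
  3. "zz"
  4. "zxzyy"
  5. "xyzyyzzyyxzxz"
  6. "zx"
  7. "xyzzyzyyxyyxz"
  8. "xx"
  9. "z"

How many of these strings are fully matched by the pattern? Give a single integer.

1 → no match
2 → no match
3 → no match
4 → no match
5 → no match
6 → no match
7 → no match
8 → no match
9 → match
Total matched: 1

1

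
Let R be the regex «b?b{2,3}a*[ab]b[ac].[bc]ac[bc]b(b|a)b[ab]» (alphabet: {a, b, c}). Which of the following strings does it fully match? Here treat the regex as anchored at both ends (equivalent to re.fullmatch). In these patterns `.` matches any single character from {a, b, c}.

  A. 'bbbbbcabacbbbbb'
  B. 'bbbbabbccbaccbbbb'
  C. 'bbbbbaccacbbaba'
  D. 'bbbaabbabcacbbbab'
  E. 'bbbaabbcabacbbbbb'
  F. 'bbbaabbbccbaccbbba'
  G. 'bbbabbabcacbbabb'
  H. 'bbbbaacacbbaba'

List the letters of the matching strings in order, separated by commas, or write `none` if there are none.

A → match
B → match
C → match
D → no match
E → match
F → no match
G → match
H → match

A, B, C, E, G, H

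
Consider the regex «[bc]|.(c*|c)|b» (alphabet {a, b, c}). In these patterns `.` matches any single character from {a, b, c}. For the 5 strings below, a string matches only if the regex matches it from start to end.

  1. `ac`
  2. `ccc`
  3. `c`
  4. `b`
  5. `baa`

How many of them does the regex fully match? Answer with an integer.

1 → match
2 → match
3 → match
4 → match
5 → no match
Total matched: 4

4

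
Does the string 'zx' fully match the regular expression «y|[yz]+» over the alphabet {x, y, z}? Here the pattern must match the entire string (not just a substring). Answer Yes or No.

No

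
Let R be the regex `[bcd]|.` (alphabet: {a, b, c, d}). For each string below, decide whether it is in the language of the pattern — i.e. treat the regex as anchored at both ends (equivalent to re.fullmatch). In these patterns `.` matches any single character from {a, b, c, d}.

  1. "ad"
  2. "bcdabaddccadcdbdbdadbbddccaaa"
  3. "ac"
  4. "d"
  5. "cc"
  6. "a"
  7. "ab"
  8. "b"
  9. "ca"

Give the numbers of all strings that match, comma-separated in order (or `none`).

4, 6, 8

1 → no match
2 → no match
3 → no match
4 → match
5 → no match
6 → match
7 → no match
8 → match
9 → no match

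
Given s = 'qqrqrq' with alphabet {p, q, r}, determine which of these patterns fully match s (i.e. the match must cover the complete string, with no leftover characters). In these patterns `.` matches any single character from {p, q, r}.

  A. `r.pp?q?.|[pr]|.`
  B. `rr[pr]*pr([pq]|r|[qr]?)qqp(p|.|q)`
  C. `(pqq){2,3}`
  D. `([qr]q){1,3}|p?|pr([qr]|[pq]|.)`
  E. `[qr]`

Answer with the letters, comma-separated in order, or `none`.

A → no match
B → no match — must start with 'rr'
C → no match — must start with 'pqq'
D → match
E → no match

D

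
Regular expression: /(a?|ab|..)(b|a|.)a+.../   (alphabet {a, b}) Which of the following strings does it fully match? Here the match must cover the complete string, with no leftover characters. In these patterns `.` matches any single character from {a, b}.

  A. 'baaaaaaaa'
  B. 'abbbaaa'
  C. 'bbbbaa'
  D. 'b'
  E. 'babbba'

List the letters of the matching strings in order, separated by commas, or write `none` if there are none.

A

A → match
B → no match
C → no match
D → no match
E → no match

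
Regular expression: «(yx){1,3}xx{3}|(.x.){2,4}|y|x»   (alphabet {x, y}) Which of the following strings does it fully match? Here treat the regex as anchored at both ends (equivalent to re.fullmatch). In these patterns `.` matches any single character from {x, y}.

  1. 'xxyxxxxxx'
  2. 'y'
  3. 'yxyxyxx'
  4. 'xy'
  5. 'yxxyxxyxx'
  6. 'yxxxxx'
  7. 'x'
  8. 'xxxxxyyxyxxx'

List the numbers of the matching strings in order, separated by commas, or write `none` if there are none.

1, 2, 5, 6, 7, 8

1. 'xxyxxxxxx' → match
2. 'y' → match
3. 'yxyxyxx' → no match
4. 'xy' → no match
5. 'yxxyxxyxx' → match
6. 'yxxxxx' → match
7. 'x' → match
8. 'xxxxxyyxyxxx' → match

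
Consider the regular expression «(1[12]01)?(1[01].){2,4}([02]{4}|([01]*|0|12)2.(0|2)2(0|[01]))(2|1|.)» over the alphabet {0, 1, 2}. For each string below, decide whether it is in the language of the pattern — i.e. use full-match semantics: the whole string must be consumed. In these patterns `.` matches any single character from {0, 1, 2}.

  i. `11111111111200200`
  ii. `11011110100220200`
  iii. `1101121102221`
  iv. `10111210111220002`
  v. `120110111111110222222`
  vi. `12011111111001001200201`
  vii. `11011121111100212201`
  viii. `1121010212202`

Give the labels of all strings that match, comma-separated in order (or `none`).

i, ii, iv, v, vi, vii, viii

i → match
ii → match
iii → no match
iv → match
v → match
vi → match
vii → match
viii → match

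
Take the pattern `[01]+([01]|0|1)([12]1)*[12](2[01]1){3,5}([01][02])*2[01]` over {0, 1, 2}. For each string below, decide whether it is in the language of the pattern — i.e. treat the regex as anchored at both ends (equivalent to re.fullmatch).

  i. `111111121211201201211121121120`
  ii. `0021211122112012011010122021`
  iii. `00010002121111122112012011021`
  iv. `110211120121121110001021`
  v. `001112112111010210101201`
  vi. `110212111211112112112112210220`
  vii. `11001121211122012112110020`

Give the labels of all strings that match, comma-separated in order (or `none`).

i → no match
ii → no match
iii → match
iv → no match
v → no match
vi → no match
vii → match

iii, vii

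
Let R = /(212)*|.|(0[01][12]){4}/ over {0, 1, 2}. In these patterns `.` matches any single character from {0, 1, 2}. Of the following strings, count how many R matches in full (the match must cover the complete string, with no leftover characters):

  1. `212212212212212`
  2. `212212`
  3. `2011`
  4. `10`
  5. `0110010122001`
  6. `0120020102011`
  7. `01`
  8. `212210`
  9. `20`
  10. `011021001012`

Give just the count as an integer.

1 → match
2 → match
3 → no match
4 → no match
5 → no match
6 → no match
7 → no match
8 → no match
9 → no match
10 → no match
Total matched: 2

2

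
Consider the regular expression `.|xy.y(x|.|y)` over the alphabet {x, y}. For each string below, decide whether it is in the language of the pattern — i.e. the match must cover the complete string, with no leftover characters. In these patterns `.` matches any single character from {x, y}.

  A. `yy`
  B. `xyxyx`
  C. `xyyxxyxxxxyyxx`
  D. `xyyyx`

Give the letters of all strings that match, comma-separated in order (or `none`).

B, D

A → no match
B → match
C → no match
D → match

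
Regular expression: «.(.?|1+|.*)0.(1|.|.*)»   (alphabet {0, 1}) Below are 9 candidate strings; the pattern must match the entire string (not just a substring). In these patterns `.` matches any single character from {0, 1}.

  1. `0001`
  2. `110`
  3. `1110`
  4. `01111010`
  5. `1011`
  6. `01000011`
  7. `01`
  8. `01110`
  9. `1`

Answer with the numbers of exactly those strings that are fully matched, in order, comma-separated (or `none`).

1 → match
2 → no match
3 → no match
4 → match
5 → match
6 → match
7 → no match
8 → no match
9 → no match

1, 4, 5, 6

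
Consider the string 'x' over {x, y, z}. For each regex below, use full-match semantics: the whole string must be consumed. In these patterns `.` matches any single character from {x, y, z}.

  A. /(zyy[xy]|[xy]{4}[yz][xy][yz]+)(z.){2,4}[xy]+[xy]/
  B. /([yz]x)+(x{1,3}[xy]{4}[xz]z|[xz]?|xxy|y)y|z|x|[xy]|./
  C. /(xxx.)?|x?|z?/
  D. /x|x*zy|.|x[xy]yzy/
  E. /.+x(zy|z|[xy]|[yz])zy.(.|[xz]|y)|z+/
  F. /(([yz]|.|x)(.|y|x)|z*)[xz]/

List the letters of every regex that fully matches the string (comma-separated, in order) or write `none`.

B, C, D, F

A → no match
B → match
C → match
D → match
E → no match
F → match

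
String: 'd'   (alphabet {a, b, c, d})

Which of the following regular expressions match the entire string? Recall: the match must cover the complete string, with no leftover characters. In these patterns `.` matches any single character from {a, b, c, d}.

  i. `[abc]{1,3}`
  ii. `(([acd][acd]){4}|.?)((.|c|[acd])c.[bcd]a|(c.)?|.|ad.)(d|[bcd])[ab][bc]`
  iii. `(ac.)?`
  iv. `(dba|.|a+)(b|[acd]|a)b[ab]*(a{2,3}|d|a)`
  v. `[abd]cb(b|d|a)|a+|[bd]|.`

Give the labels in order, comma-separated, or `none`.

v

i → no match
ii → no match
iii → no match
iv → no match
v → match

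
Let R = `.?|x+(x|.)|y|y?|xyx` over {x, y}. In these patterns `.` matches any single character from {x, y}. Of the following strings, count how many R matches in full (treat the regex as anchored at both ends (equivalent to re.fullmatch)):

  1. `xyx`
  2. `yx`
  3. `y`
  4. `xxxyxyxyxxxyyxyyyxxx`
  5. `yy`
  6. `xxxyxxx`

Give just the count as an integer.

2

1 → match
2 → no match
3 → match
4 → no match
5 → no match
6 → no match
Total matched: 2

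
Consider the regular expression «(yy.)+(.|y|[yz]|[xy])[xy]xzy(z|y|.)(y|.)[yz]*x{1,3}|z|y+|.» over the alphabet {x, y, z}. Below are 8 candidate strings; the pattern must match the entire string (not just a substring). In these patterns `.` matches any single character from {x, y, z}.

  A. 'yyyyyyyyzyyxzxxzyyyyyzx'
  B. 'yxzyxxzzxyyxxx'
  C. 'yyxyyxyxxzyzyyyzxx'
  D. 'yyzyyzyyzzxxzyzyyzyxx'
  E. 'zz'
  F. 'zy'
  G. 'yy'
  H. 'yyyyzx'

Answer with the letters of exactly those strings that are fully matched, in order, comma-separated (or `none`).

A → match
B → no match
C → match
D → match
E → no match
F → no match
G → match
H → no match

A, C, D, G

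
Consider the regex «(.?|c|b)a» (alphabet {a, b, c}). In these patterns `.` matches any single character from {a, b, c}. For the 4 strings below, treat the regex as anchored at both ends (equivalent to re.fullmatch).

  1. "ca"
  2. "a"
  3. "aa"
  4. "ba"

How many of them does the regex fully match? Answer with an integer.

4

1. "ca" → match
2. "a" → match
3. "aa" → match
4. "ba" → match
Total matched: 4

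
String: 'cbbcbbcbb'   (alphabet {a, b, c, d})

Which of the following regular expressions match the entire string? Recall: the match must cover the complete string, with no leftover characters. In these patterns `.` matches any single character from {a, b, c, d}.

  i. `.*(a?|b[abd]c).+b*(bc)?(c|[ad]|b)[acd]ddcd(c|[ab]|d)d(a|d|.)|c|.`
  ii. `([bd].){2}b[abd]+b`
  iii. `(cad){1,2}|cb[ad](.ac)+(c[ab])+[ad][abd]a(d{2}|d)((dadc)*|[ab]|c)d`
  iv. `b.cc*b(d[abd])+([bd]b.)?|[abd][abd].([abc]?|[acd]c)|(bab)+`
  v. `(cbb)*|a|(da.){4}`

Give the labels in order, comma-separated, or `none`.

v

i → no match
ii → no match
iii → no match
iv → no match
v → match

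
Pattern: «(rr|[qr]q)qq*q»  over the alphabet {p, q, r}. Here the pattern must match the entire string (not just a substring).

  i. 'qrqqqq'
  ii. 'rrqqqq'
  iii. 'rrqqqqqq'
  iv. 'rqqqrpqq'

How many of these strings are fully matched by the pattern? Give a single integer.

i → no match
ii → match
iii → match
iv → no match
Total matched: 2

2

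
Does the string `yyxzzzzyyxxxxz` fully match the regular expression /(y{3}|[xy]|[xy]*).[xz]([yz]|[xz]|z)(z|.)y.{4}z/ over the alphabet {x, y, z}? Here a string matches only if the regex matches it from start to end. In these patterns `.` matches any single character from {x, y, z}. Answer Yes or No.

No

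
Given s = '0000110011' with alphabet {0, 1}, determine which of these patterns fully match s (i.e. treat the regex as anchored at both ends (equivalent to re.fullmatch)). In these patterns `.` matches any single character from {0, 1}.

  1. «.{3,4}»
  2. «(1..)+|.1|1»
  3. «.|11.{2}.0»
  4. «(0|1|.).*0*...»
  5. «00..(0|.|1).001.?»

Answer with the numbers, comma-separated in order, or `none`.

1 → no match
2 → no match
3 → no match
4 → match
5 → match

4, 5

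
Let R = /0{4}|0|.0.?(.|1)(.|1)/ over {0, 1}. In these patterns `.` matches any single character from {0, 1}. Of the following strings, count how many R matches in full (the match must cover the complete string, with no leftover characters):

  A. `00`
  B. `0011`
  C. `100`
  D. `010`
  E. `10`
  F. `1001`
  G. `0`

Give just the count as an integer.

A → no match
B → match
C → no match
D → no match
E → no match
F → match
G → match
Total matched: 3

3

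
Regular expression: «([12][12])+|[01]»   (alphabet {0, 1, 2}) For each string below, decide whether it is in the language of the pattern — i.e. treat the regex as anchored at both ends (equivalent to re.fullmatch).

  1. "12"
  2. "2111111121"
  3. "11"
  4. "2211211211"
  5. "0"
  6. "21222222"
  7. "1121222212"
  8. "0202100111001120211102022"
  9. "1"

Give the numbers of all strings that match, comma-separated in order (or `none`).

1, 2, 3, 4, 5, 6, 7, 9

1 → match
2 → match
3 → match
4 → match
5 → match
6 → match
7 → match
8 → no match
9 → match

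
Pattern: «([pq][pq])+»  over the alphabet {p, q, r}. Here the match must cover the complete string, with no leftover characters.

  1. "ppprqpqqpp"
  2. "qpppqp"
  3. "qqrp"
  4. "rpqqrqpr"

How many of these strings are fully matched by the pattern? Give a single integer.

1

1 → no match
2 → match
3 → no match
4 → no match
Total matched: 1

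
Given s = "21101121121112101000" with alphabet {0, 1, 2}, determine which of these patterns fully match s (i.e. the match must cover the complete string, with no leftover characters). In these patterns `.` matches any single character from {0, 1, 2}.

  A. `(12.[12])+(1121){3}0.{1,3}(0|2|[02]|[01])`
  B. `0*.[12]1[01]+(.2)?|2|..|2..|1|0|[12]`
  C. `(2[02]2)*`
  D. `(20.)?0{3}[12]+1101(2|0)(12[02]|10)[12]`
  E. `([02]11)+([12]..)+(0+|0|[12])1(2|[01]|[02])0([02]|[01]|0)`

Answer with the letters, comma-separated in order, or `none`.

A → no match — must start with "12"
B → no match
C → no match
D → no match
E → match

E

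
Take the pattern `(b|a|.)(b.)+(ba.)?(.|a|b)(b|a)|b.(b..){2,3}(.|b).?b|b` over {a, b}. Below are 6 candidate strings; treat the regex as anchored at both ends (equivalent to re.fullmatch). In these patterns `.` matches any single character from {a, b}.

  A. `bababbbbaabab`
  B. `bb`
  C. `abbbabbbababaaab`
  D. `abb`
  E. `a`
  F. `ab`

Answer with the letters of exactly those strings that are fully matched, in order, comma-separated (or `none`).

A → no match
B. `bb` → no match
C → match
D. `abb` → no match
E. `a` → no match
F. `ab` → no match

C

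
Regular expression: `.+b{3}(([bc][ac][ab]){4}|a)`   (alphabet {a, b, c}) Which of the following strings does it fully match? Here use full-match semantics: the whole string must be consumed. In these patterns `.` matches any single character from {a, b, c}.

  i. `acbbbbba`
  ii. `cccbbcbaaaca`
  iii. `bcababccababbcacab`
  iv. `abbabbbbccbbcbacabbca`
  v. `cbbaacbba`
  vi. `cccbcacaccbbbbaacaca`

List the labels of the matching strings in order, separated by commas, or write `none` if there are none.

i → match
ii → no match
iii → no match
iv → no match
v → no match
vi → no match

i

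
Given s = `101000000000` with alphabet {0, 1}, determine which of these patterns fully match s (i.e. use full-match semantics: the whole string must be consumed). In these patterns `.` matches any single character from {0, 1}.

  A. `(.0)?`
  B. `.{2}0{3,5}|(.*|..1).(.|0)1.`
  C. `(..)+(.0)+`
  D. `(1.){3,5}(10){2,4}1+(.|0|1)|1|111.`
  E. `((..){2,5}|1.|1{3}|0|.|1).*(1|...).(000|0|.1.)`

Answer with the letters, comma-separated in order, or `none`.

A → no match
B → no match
C → match
D → no match
E → match

C, E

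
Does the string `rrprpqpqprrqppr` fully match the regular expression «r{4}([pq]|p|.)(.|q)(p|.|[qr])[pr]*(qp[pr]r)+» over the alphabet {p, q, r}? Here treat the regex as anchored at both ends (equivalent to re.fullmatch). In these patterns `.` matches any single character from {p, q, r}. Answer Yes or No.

No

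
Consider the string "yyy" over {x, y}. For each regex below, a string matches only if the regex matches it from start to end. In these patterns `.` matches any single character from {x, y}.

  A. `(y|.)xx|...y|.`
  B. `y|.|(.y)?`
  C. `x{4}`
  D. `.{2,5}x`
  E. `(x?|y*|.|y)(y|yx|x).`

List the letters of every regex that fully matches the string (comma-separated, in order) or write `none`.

A → no match
B → no match
C → no match — must start with "x"
D → no match — must end with "x"
E → match

E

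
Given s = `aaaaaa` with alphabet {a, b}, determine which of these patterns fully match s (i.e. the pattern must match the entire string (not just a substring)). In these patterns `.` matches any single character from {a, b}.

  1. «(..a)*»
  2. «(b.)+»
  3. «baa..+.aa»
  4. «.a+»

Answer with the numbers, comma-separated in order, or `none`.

1, 4

1 → match
2 → no match — must start with `b`
3 → no match — must start with `baa`
4 → match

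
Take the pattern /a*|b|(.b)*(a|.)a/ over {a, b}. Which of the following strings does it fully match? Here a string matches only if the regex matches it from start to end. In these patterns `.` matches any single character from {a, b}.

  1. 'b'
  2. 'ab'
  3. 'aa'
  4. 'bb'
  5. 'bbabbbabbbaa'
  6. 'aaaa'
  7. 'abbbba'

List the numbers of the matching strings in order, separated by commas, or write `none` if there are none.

1 → match
2 → no match
3 → match
4 → no match
5 → match
6 → match
7 → match

1, 3, 5, 6, 7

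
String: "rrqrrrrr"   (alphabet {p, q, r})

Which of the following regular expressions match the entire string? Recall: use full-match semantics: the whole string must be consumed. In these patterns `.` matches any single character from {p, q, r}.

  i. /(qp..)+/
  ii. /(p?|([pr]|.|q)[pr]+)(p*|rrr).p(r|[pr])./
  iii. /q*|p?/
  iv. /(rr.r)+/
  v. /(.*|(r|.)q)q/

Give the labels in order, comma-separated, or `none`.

i → no match — must start with "qp"
ii → no match
iii → no match
iv → match
v → no match — must end with "q"

iv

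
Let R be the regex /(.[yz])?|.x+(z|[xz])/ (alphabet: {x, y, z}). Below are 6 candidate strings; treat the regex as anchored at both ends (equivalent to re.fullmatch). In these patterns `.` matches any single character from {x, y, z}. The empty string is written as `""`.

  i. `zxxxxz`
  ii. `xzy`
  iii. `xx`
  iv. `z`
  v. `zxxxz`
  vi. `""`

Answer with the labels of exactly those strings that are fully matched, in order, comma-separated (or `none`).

i, v, vi

i → match
ii → no match
iii → no match
iv → no match
v → match
vi → match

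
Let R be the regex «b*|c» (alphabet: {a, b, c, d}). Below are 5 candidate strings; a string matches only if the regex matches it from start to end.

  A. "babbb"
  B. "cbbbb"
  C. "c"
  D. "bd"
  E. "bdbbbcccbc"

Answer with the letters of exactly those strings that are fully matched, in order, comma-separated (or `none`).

C

A → no match
B → no match
C → match
D → no match
E → no match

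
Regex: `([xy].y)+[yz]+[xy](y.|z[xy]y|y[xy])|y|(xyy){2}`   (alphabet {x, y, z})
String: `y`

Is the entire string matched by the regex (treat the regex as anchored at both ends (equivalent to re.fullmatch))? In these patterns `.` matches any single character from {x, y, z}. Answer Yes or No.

Yes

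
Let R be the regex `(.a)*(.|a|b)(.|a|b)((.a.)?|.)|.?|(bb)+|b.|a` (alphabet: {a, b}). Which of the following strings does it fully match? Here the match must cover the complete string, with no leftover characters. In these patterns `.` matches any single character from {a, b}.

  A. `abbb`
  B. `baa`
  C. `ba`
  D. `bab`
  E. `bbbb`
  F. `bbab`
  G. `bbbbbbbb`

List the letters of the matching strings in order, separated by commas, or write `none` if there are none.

B, C, D, E, G

A → no match
B → match
C → match
D → match
E → match
F → no match
G → match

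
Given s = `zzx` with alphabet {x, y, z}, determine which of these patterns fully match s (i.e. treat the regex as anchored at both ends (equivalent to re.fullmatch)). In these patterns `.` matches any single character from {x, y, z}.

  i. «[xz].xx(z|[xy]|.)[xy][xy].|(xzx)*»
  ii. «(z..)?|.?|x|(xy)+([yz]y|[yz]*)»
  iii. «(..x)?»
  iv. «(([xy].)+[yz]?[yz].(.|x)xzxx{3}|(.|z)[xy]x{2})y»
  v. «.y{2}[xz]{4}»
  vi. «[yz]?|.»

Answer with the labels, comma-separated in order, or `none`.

i → no match
ii → match
iii → match
iv → no match — must end with `xy`
v → no match
vi → no match

ii, iii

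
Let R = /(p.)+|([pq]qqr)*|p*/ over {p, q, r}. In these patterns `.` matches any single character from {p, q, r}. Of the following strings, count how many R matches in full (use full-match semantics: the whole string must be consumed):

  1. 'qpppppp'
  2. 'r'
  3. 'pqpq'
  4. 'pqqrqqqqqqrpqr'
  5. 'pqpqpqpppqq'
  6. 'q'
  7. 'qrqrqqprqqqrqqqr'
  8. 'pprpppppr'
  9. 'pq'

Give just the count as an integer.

2

1 → no match
2 → no match
3 → match
4 → no match
5 → no match
6 → no match
7 → no match
8 → no match
9 → match
Total matched: 2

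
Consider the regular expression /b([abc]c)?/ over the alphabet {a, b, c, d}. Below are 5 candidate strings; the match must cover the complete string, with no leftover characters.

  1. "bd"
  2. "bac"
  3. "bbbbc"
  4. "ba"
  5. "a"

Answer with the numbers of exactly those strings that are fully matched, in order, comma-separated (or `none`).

1 → no match
2 → match
3 → no match
4 → no match
5 → no match — must start with "b"

2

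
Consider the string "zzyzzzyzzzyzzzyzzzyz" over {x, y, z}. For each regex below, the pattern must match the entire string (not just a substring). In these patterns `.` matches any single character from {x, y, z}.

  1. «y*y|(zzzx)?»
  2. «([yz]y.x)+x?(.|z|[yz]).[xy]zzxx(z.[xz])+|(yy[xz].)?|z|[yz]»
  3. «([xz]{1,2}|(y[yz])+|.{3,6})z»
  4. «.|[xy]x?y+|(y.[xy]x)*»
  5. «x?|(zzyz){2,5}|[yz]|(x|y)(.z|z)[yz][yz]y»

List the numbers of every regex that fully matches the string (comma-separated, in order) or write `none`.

5

1 → no match
2 → no match
3 → no match
4 → no match
5 → match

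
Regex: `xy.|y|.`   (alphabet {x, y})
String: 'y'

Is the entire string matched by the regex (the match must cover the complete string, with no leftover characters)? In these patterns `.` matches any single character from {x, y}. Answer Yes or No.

Yes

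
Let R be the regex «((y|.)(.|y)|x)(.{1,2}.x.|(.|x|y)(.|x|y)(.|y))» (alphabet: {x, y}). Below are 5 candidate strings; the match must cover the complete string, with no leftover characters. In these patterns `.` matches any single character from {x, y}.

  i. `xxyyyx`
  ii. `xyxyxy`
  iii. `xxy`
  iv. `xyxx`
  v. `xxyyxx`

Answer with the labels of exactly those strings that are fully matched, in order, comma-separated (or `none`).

ii, iv, v

i → no match
ii → match
iii → no match
iv → match
v → match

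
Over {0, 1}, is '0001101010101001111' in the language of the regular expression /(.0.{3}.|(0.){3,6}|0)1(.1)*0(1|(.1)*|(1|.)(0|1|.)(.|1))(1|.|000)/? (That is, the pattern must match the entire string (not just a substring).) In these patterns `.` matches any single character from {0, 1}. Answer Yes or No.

Yes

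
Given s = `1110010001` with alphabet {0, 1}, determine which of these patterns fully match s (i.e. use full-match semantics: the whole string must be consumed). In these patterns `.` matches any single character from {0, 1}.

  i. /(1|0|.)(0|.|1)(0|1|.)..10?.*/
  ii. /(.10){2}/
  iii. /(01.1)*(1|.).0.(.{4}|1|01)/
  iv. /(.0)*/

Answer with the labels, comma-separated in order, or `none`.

i

i → match
ii → no match — must end with `10`
iii → no match
iv → no match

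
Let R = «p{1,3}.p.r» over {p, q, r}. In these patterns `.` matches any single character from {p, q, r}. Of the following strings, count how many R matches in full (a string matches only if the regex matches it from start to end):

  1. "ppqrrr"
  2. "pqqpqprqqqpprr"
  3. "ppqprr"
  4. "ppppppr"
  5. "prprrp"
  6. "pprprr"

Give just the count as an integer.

3

1. "ppqrrr" → no match
2 → no match
3. "ppqprr" → match
4. "ppppppr" → match
5. "prprrp" → no match — must end with "r"
6. "pprprr" → match
Total matched: 3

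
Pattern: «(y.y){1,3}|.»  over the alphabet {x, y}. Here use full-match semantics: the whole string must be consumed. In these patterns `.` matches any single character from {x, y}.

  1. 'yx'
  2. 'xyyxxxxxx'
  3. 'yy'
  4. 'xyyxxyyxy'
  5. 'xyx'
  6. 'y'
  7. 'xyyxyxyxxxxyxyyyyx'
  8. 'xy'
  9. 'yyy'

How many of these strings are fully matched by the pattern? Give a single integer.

2

1 → no match
2 → no match
3 → no match
4 → no match
5 → no match
6 → match
7 → no match
8 → no match
9 → match
Total matched: 2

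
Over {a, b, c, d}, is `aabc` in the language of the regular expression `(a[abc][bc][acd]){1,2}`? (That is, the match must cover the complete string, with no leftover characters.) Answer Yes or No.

Yes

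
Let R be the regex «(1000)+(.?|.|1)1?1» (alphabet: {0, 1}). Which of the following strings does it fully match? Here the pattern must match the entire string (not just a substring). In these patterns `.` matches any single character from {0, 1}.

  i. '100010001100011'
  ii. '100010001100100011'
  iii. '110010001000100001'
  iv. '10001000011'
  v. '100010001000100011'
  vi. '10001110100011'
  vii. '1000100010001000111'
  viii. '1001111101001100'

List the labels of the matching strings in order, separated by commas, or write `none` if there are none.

i → no match
ii → no match
iii → no match — must start with '1000'
iv → match
v → match
vi → no match
vii → match
viii → no match — must start with '1000'

iv, v, vii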